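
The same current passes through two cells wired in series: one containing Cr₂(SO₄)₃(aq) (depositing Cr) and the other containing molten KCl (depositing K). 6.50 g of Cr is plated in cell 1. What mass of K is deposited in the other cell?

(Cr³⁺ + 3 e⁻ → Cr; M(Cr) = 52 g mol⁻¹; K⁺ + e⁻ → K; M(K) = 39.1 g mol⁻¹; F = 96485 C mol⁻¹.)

n(Cr) = 6.50 / 52 = 0.1250 mol.
Since Cr³⁺ + 3 e⁻ → Cr, n(e⁻) passed = 3 × 0.1250 = 0.3750 mol.
Cells in series carry the same charge, so the same 0.3750 mol of electrons passes through cell 2.
K⁺ + e⁻ → K, so n(K) = 0.3750 / 1 = 0.3750 mol.
m(K) = 0.3750 × 39.1 = 14.7 g.

14.7 g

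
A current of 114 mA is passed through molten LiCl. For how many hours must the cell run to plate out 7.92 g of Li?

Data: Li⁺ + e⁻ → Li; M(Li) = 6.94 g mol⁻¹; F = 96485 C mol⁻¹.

268 h

n(Li) = m/M = 7.92 / 6.94 = 1.141 mol.
Each Li atom requires 1 electron, so n(e⁻) = 1 × 1.141 = 1.141 mol.
Q = n(e⁻)·F = 1.141 × 96485 = 110100 C.
t = Q/I = 110100 / 0.1140 A = 965900 s = 268 h.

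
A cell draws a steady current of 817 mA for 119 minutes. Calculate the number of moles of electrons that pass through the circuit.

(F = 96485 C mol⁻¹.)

Q = I·t = 0.8170 A × 7140.0 s = 5833 C.
n(e⁻) = Q/F = 5833 / 96485 = 0.0605 mol.

0.0605 mol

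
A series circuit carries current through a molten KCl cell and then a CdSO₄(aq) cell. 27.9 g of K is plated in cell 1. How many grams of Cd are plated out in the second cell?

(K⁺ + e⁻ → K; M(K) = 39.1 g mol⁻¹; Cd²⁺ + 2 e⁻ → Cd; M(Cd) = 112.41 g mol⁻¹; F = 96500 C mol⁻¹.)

n(K) = 27.9 / 39.1 = 0.7136 mol.
Since K⁺ + e⁻ → K, n(e⁻) passed = 1 × 0.7136 = 0.7136 mol.
Cells in series carry the same charge, so the same 0.7136 mol of electrons passes through cell 2.
Cd²⁺ + 2 e⁻ → Cd, so n(Cd) = 0.7136 / 2 = 0.3568 mol.
m(Cd) = 0.3568 × 112.41 = 40.1 g.

40.1 g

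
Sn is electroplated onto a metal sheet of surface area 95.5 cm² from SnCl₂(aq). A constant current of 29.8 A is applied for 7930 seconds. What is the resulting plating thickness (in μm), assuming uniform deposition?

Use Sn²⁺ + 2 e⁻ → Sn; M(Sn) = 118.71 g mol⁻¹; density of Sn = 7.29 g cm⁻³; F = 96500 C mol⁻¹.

2090 μm

Q = I·t = 29.80 × 7930.0 = 236300 C; n(e⁻) = 2.449 mol.
n(Sn) = n(e⁻)/2 = 1.224 mol, so m = 1.224 × 118.71 = 145.4 g.
Volume = m/ρ = 145.4 / 7.29 = 19.94 cm³.
Thickness = V/A = 19.94 / 95.5 = 0.209 cm = 2090 μm.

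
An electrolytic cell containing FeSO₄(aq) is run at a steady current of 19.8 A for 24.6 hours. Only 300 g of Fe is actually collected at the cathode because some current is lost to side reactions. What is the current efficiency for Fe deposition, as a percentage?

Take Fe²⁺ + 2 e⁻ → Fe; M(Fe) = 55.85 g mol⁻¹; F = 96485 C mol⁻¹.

59.1 %

Q = I·t = 19.80 × 88560 = 1753000 C; n(e⁻) = 1753000/96485 = 18.17 mol.
Theoretical n(Fe) = n(e⁻)/2 = 9.087 mol, i.e. m_theo = 9.087 × 55.85 = 507.5 g.
Efficiency = m_actual / m_theo = 300 / 507.5 = 59.1 %.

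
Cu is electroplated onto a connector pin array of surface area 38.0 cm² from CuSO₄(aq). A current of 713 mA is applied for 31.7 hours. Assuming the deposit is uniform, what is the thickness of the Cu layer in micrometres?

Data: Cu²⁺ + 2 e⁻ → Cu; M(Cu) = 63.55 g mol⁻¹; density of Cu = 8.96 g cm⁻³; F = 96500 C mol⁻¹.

787 μm

Q = I·t = 0.7130 × 114120 = 81370 C; n(e⁻) = 0.8432 mol.
n(Cu) = n(e⁻)/2 = 0.4216 mol, so m = 0.4216 × 63.55 = 26.79 g.
Volume = m/ρ = 26.79 / 8.96 = 2.990 cm³.
Thickness = V/A = 2.990 / 38.0 = 0.0787 cm = 787 μm.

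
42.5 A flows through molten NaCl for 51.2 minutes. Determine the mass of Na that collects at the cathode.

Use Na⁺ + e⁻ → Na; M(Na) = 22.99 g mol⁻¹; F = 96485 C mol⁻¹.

31.1 g

Q = I·t = 42.50 A × 3072.0 s = 130600 C.
n(e⁻) = Q/F = 130600 / 96485 = 1.353 mol.
Na⁺ + e⁻ → Na, so n(Na) = n(e⁻)/1 = 1.353 mol.
m = n·M = 1.353 × 22.99 = 31.1 g.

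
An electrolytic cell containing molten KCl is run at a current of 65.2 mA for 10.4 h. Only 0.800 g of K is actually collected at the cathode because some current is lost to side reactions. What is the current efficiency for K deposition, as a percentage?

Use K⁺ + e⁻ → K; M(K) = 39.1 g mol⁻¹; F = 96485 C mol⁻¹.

Q = I·t = 0.06520 × 37440 = 2441 C; n(e⁻) = 2441/96485 = 0.02530 mol.
Theoretical n(K) = n(e⁻)/1 = 0.02530 mol, i.e. m_theo = 0.02530 × 39.1 = 0.9892 g.
Efficiency = m_actual / m_theo = 0.800 / 0.9892 = 80.9 %.

80.9 %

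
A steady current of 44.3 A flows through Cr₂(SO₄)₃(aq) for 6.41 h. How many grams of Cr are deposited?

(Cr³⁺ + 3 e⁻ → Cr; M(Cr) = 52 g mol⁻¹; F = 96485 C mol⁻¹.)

184 g

Q = I·t = 44.30 A × 23076 s = 1022000 C.
n(e⁻) = Q/F = 1022000 / 96485 = 10.60 mol.
Cr³⁺ + 3 e⁻ → Cr, so n(Cr) = n(e⁻)/3 = 3.532 mol.
m = n·M = 3.532 × 52 = 184 g.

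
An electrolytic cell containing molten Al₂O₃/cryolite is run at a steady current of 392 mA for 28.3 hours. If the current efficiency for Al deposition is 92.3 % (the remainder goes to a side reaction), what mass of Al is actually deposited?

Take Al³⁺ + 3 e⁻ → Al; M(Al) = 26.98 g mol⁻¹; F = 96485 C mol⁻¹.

3.44 g

Q = I·t = 0.3920 × 101880 = 39940 C.
n(e⁻) = 39940/96485 = 0.4139 mol; theoretically n(Al) = 0.4139/3 = 0.1380 mol, m_theo = 3.723 g.
At 92.3 % efficiency, m_actual = 0.923 × 3.723 = 3.44 g.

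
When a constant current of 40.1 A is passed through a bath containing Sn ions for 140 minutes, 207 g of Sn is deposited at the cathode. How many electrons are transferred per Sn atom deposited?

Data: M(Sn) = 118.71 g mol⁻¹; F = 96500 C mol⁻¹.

Q = I·t = 40.10 A × 8400.0 s = 336800 C, so n(e⁻) = 336800/96500 = 3.491 mol.
n(Sn) deposited = 207 / 118.71 = 1.744 mol.
Electrons per atom = n(e⁻)/n(Sn) = 3.491 / 1.744 = 2.00 ≈ 2, so the ion is Sn²⁺.

2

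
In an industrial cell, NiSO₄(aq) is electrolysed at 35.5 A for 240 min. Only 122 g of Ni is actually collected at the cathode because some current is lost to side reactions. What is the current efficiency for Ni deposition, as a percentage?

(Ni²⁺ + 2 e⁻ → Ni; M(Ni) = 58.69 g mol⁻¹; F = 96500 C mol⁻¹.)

Q = I·t = 35.50 × 14400 = 511200 C; n(e⁻) = 511200/96500 = 5.297 mol.
Theoretical n(Ni) = n(e⁻)/2 = 2.649 mol, i.e. m_theo = 2.649 × 58.69 = 155.5 g.
Efficiency = m_actual / m_theo = 122 / 155.5 = 78.5 %.

78.5 %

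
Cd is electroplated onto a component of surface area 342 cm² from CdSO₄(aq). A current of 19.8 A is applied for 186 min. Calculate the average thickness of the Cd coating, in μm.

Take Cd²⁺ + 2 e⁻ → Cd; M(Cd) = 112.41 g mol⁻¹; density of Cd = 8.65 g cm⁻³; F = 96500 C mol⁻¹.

Q = I·t = 19.80 × 11160 = 221000 C; n(e⁻) = 2.290 mol.
n(Cd) = n(e⁻)/2 = 1.145 mol, so m = 1.145 × 112.41 = 128.7 g.
Volume = m/ρ = 128.7 / 8.65 = 14.88 cm³.
Thickness = V/A = 14.88 / 342 = 0.0435 cm = 435 μm.

435 μm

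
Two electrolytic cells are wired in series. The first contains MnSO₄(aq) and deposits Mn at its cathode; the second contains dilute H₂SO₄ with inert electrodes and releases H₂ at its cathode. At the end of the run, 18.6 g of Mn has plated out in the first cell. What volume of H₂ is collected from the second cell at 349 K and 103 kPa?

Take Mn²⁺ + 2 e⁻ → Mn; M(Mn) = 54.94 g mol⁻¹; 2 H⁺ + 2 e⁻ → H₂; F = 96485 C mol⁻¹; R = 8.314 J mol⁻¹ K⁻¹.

n(Mn) = 18.6 / 54.94 = 0.3386 mol, so n(e⁻) = 2 × 0.3386 = 0.6771 mol.
The cells are in series, so the same 0.6771 mol of electrons passes through the second cell.
2 H⁺ + 2 e⁻ → H₂ — 2 mol e⁻ per mol H₂, so n(H₂) = 0.6771/2 = 0.3386 mol.
V = nRT/P = (0.3386 × 8.314 × 349) / (103 × 10³) = 0.00954 m³ = 9.54 L.

9.54 L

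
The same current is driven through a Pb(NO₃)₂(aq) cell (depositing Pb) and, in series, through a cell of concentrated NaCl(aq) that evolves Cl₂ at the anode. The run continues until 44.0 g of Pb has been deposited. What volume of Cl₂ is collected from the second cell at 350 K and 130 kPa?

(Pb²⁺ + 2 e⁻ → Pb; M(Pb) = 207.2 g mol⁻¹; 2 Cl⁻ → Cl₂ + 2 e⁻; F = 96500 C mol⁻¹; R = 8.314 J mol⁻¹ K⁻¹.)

4.75 L

n(Pb) = 44.0 / 207.2 = 0.2124 mol, so n(e⁻) = 2 × 0.2124 = 0.4247 mol.
The cells are in series, so the same 0.4247 mol of electrons passes through the second cell.
2 Cl⁻ → Cl₂ + 2 e⁻ — 2 mol e⁻ per mol Cl₂, so n(Cl₂) = 0.4247/2 = 0.2124 mol.
V = nRT/P = (0.2124 × 8.314 × 350) / (130 × 10³) = 0.00475 m³ = 4.75 L.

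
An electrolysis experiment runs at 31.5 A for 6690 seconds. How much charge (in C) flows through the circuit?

2.11 × 10⁵ C

Q = I·t = 31.50 A × 6690.0 s = 2.11 × 10⁵ C.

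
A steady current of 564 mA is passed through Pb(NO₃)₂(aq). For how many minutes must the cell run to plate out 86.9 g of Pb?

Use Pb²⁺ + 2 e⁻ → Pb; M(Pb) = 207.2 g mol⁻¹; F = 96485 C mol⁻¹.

n(Pb) = m/M = 86.9 / 207.2 = 0.4194 mol.
Each Pb atom requires 2 electrons, so n(e⁻) = 2 × 0.4194 = 0.8388 mol.
Q = n(e⁻)·F = 0.8388 × 96485 = 80930 C.
t = Q/I = 80930 / 0.5640 A = 143500 s = 2390 min.

2390 min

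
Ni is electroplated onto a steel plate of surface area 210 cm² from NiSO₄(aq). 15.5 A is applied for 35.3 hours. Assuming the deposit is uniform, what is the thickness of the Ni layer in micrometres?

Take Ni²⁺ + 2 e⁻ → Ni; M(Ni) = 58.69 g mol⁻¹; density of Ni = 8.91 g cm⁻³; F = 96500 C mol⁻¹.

3200 μm

Q = I·t = 15.50 × 127080 = 1970000 C; n(e⁻) = 20.41 mol.
n(Ni) = n(e⁻)/2 = 10.21 mol, so m = 10.21 × 58.69 = 599.0 g.
Volume = m/ρ = 599.0 / 8.91 = 67.23 cm³.
Thickness = V/A = 67.23 / 210 = 0.320 cm = 3200 μm.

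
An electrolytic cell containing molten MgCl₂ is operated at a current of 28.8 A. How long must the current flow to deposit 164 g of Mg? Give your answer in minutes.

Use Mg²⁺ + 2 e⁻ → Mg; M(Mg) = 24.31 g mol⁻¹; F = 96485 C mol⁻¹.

753 min

n(Mg) = m/M = 164 / 24.31 = 6.746 mol.
Each Mg atom requires 2 electrons, so n(e⁻) = 2 × 6.746 = 13.49 mol.
Q = n(e⁻)·F = 13.49 × 96485 = 1302000 C.
t = Q/I = 1302000 / 28.80 A = 45200 s = 753 min.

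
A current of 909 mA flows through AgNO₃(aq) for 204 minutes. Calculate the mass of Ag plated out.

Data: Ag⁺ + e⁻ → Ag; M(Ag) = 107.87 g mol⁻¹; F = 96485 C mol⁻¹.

Q = I·t = 0.9090 A × 12240 s = 11130 C.
n(e⁻) = Q/F = 11130 / 96485 = 0.1153 mol.
Ag⁺ + e⁻ → Ag, so n(Ag) = n(e⁻)/1 = 0.1153 mol.
m = n·M = 0.1153 × 107.87 = 12.4 g.

12.4 g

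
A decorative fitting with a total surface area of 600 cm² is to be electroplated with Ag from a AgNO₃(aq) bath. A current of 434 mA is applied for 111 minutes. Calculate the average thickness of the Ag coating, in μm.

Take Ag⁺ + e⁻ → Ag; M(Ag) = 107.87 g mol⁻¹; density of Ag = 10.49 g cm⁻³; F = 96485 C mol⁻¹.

5.13 μm

Q = I·t = 0.4340 × 6660.0 = 2890 C; n(e⁻) = 0.02996 mol.
n(Ag) = n(e⁻)/1 = 0.02996 mol, so m = 0.02996 × 107.87 = 3.232 g.
Volume = m/ρ = 3.232 / 10.49 = 0.3081 cm³.
Thickness = V/A = 0.3081 / 600 = 5.13 × 10⁻⁴ cm = 5.13 μm.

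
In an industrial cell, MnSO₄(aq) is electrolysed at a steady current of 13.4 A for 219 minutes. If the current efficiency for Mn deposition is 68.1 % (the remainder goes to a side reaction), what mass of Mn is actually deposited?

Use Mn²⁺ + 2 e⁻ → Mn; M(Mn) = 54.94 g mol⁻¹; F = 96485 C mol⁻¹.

Q = I·t = 13.40 × 13140 = 176100 C.
n(e⁻) = 176100/96485 = 1.825 mol; theoretically n(Mn) = 1.825/2 = 0.9125 mol, m_theo = 50.13 g.
At 68.1 % efficiency, m_actual = 0.681 × 50.13 = 34.1 g.

34.1 g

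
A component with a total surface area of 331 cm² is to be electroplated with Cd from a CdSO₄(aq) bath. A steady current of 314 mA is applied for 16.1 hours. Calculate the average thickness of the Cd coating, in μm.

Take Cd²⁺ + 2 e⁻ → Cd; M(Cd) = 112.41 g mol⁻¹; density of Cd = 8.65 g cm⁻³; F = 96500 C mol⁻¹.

37.0 μm

Q = I·t = 0.3140 × 57960 = 18200 C; n(e⁻) = 0.1886 mol.
n(Cd) = n(e⁻)/2 = 0.09430 mol, so m = 0.09430 × 112.41 = 10.60 g.
Volume = m/ρ = 10.60 / 8.65 = 1.225 cm³.
Thickness = V/A = 1.225 / 331 = 0.00370 cm = 37.0 μm.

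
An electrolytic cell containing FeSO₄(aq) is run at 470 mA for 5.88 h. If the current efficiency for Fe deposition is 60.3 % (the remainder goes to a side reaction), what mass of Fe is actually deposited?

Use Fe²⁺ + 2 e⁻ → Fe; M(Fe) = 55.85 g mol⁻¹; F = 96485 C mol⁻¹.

Q = I·t = 0.4700 × 21168 = 9949 C.
n(e⁻) = 9949/96485 = 0.1031 mol; theoretically n(Fe) = 0.1031/2 = 0.05156 mol, m_theo = 2.879 g.
At 60.3 % efficiency, m_actual = 0.603 × 2.879 = 1.74 g.

1.74 g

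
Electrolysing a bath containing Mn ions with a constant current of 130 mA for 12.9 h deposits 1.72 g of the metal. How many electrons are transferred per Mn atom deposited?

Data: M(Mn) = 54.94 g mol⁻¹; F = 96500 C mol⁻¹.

2

Q = I·t = 0.1300 A × 46440 s = 6037 C, so n(e⁻) = 6037/96500 = 0.06256 mol.
n(Mn) deposited = 1.72 / 54.94 = 0.03131 mol.
Electrons per atom = n(e⁻)/n(Mn) = 0.06256 / 0.03131 = 2.00 ≈ 2, so the ion is Mn²⁺.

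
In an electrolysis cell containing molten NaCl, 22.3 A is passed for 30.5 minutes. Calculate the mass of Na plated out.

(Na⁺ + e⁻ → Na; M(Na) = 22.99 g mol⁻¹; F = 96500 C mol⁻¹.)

Q = I·t = 22.30 A × 1830.0 s = 40810 C.
n(e⁻) = Q/F = 40810 / 96500 = 0.4229 mol.
Na⁺ + e⁻ → Na, so n(Na) = n(e⁻)/1 = 0.4229 mol.
m = n·M = 0.4229 × 22.99 = 9.72 g.

9.72 g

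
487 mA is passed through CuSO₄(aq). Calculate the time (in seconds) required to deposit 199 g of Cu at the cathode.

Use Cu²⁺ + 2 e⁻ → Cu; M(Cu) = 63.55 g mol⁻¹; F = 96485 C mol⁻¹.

1.24 × 10⁶ s

n(Cu) = m/M = 199 / 63.55 = 3.131 mol.
Each Cu atom requires 2 electrons, so n(e⁻) = 2 × 3.131 = 6.263 mol.
Q = n(e⁻)·F = 6.263 × 96485 = 604300 C.
t = Q/I = 604300 / 0.4870 A = 1241000 s.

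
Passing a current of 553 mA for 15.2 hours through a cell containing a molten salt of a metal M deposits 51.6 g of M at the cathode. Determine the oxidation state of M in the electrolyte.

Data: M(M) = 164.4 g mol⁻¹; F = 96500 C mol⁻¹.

Q = I·t = 0.5530 A × 54720 s = 30260 C, so n(e⁻) = 30260/96500 = 0.3136 mol.
n(M) deposited = 51.6 / 164.4 = 0.3139 mol.
Electrons per atom = n(e⁻)/n(M) = 0.3136 / 0.3139 = 0.999 ≈ 1, so the ion is M⁺.

+1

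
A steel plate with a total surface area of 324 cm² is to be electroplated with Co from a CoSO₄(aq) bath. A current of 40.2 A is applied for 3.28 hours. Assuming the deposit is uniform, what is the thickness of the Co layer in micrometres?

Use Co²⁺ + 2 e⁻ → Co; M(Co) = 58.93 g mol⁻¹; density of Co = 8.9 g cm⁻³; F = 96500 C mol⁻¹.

503 μm

Q = I·t = 40.20 × 11808 = 474700 C; n(e⁻) = 4.919 mol.
n(Co) = n(e⁻)/2 = 2.459 mol, so m = 2.459 × 58.93 = 144.9 g.
Volume = m/ρ = 144.9 / 8.9 = 16.29 cm³.
Thickness = V/A = 16.29 / 324 = 0.0503 cm = 503 μm.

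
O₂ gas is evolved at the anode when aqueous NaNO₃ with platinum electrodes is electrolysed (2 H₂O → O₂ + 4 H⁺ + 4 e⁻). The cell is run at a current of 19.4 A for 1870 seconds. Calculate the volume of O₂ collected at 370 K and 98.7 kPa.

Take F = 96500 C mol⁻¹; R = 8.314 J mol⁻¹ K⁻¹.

Q = I·t = 19.40 A × 1870.0 s = 36280 C.
n(e⁻) = Q/F = 36280 / 96500 = 0.3759 mol.
4 electrons are transferred per O₂ molecule, so n(O₂) = 0.3759 / 4 = 0.09398 mol.
V = nRT/P = (0.09398 × 8.314 × 370) / (98.7 × 10³ Pa) = 0.00293 m³ = 2.93 L.

2.93 L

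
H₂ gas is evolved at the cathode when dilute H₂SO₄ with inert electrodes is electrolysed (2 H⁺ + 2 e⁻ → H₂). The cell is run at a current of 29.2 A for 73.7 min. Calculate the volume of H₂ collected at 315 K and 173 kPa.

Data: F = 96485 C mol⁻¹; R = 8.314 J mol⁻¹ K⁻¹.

10.1 L

Q = I·t = 29.20 A × 4422.0 s = 129100 C.
n(e⁻) = Q/F = 129100 / 96485 = 1.338 mol.
2 electrons are transferred per H₂ molecule, so n(H₂) = 1.338 / 2 = 0.6691 mol.
V = nRT/P = (0.6691 × 8.314 × 315) / (173 × 10³ Pa) = 0.0101 m³ = 10.1 L.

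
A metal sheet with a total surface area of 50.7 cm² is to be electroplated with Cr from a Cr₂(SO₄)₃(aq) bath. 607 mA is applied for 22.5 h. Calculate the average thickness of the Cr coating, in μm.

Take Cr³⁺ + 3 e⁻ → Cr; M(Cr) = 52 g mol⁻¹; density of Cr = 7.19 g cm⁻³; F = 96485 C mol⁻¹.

242 μm

Q = I·t = 0.6070 × 81000 = 49170 C; n(e⁻) = 0.5096 mol.
n(Cr) = n(e⁻)/3 = 0.1699 mol, so m = 0.1699 × 52 = 8.833 g.
Volume = m/ρ = 8.833 / 7.19 = 1.228 cm³.
Thickness = V/A = 1.228 / 50.7 = 0.0242 cm = 242 μm.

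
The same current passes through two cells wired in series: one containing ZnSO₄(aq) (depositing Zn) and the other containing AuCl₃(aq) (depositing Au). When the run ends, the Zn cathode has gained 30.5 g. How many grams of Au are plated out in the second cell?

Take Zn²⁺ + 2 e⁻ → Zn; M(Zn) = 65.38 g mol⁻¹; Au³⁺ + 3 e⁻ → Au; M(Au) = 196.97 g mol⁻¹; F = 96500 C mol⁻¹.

61.3 g

n(Zn) = 30.5 / 65.38 = 0.4665 mol.
Since Zn²⁺ + 2 e⁻ → Zn, n(e⁻) passed = 2 × 0.4665 = 0.9330 mol.
Cells in series carry the same charge, so the same 0.9330 mol of electrons passes through cell 2.
Au³⁺ + 3 e⁻ → Au, so n(Au) = 0.9330 / 3 = 0.3110 mol.
m(Au) = 0.3110 × 196.97 = 61.3 g.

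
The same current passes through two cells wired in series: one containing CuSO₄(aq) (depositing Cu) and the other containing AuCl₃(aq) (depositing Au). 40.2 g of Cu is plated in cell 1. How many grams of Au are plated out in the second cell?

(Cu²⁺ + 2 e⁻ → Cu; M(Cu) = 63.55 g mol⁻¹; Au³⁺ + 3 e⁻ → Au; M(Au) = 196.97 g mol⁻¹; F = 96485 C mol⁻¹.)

83.1 g

n(Cu) = 40.2 / 63.55 = 0.6326 mol.
Since Cu²⁺ + 2 e⁻ → Cu, n(e⁻) passed = 2 × 0.6326 = 1.265 mol.
Cells in series carry the same charge, so the same 1.265 mol of electrons passes through cell 2.
Au³⁺ + 3 e⁻ → Au, so n(Au) = 1.265 / 3 = 0.4217 mol.
m(Au) = 0.4217 × 196.97 = 83.1 g.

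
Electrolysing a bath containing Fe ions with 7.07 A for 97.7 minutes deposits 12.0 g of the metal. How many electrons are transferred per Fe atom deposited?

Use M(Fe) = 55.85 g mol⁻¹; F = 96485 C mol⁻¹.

Q = I·t = 7.070 A × 5862.0 s = 41440 C, so n(e⁻) = 41440/96485 = 0.4295 mol.
n(Fe) deposited = 12.0 / 55.85 = 0.2149 mol.
Electrons per atom = n(e⁻)/n(Fe) = 0.4295 / 0.2149 = 2.00 ≈ 2, so the ion is Fe²⁺.

2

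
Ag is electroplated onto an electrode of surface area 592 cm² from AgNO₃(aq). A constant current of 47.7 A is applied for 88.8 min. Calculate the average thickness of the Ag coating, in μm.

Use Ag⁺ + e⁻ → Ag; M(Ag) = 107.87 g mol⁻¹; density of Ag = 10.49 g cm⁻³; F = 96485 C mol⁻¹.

458 μm

Q = I·t = 47.70 × 5328.0 = 254100 C; n(e⁻) = 2.634 mol.
n(Ag) = n(e⁻)/1 = 2.634 mol, so m = 2.634 × 107.87 = 284.1 g.
Volume = m/ρ = 284.1 / 10.49 = 27.09 cm³.
Thickness = V/A = 27.09 / 592 = 0.0458 cm = 458 μm.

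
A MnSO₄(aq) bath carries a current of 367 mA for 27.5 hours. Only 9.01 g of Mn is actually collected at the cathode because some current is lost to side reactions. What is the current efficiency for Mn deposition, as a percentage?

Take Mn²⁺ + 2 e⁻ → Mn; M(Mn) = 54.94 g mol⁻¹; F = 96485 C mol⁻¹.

87.1 %

Q = I·t = 0.3670 × 99000 = 36330 C; n(e⁻) = 36330/96485 = 0.3766 mol.
Theoretical n(Mn) = n(e⁻)/2 = 0.1883 mol, i.e. m_theo = 0.1883 × 54.94 = 10.34 g.
Efficiency = m_actual / m_theo = 9.01 / 10.34 = 87.1 %.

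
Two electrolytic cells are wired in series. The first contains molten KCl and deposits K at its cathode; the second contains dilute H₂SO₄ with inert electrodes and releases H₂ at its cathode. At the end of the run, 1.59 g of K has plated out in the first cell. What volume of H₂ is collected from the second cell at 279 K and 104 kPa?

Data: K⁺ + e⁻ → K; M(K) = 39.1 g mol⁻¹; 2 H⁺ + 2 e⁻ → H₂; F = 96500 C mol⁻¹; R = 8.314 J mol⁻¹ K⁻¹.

n(K) = 1.59 / 39.1 = 0.04066 mol, so n(e⁻) = 1 × 0.04066 = 0.04066 mol.
The cells are in series, so the same 0.04066 mol of electrons passes through the second cell.
2 H⁺ + 2 e⁻ → H₂ — 2 mol e⁻ per mol H₂, so n(H₂) = 0.04066/2 = 0.02033 mol.
V = nRT/P = (0.02033 × 8.314 × 279) / (104 × 10³) = 4.53 × 10⁻⁴ m³ = 0.453 L.

0.453 L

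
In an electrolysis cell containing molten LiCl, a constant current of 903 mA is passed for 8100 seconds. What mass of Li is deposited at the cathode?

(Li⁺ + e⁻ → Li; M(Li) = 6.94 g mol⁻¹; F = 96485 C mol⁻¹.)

Q = I·t = 0.9030 A × 8100.0 s = 7314 C.
n(e⁻) = Q/F = 7314 / 96485 = 0.07581 mol.
Li⁺ + e⁻ → Li, so n(Li) = n(e⁻)/1 = 0.07581 mol.
m = n·M = 0.07581 × 6.94 = 0.526 g.

0.526 g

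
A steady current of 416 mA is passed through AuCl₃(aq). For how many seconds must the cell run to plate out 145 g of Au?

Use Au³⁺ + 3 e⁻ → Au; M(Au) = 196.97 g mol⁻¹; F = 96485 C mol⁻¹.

5.12 × 10⁵ s

n(Au) = m/M = 145 / 196.97 = 0.7362 mol.
Each Au atom requires 3 electrons, so n(e⁻) = 3 × 0.7362 = 2.208 mol.
Q = n(e⁻)·F = 2.208 × 96485 = 213100 C.
t = Q/I = 213100 / 0.4160 A = 512200 s.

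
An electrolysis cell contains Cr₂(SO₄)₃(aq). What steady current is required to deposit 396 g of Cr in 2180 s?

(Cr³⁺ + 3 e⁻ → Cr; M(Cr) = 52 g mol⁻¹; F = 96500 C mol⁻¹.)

n(Cr) = 396 / 52 = 7.615 mol.
n(e⁻) = 3 × 7.615 = 22.85 mol.
Q = n(e⁻)·F = 22.85 × 96500 = 2205000 C.
I = Q/t = 2205000 / 2180.0 s = 1010 A.

1010 A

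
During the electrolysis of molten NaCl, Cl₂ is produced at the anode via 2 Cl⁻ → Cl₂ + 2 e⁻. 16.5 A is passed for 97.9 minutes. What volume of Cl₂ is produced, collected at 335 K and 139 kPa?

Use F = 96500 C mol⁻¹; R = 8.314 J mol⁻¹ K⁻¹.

Q = I·t = 16.50 A × 5874.0 s = 96920 C.
n(e⁻) = Q/F = 96920 / 96500 = 1.004 mol.
2 electrons are transferred per Cl₂ molecule, so n(Cl₂) = 1.004 / 2 = 0.5022 mol.
V = nRT/P = (0.5022 × 8.314 × 335) / (139 × 10³ Pa) = 0.0101 m³ = 10.1 L.

10.1 L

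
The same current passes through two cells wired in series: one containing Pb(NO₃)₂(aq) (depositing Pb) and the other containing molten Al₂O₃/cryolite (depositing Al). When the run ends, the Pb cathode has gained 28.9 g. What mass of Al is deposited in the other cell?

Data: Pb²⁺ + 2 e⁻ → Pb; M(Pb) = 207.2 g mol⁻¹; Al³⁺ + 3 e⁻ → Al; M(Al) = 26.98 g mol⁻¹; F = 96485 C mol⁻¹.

n(Pb) = 28.9 / 207.2 = 0.1395 mol.
Since Pb²⁺ + 2 e⁻ → Pb, n(e⁻) passed = 2 × 0.1395 = 0.2790 mol.
Cells in series carry the same charge, so the same 0.2790 mol of electrons passes through cell 2.
Al³⁺ + 3 e⁻ → Al, so n(Al) = 0.2790 / 3 = 0.09299 mol.
m(Al) = 0.09299 × 26.98 = 2.51 g.

2.51 g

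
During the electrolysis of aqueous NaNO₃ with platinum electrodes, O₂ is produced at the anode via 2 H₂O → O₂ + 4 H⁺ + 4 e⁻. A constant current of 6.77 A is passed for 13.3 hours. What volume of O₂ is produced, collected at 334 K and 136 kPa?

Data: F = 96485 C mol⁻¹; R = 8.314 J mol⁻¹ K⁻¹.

Q = I·t = 6.770 A × 47880 s = 324100 C.
n(e⁻) = Q/F = 324100 / 96485 = 3.360 mol.
4 electrons are transferred per O₂ molecule, so n(O₂) = 3.360 / 4 = 0.8399 mol.
V = nRT/P = (0.8399 × 8.314 × 334) / (136 × 10³ Pa) = 0.0171 m³ = 17.1 L.

17.1 L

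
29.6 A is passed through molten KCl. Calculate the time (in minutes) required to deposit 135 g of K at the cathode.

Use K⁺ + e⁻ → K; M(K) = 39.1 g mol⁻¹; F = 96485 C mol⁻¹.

188 min

n(K) = m/M = 135 / 39.1 = 3.453 mol.
Each K atom requires 1 electron, so n(e⁻) = 1 × 3.453 = 3.453 mol.
Q = n(e⁻)·F = 3.453 × 96485 = 333100 C.
t = Q/I = 333100 / 29.60 A = 11250 s = 188 min.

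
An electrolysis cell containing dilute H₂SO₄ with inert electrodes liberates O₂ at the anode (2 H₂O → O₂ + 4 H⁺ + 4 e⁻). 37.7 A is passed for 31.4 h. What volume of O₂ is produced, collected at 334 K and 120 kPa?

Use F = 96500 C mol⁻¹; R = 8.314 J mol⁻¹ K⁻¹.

255 L

Q = I·t = 37.70 A × 113040 s = 4262000 C.
n(e⁻) = Q/F = 4262000 / 96500 = 44.16 mol.
4 electrons are transferred per O₂ molecule, so n(O₂) = 44.16 / 4 = 11.04 mol.
V = nRT/P = (11.04 × 8.314 × 334) / (120 × 10³ Pa) = 0.255 m³ = 255 L.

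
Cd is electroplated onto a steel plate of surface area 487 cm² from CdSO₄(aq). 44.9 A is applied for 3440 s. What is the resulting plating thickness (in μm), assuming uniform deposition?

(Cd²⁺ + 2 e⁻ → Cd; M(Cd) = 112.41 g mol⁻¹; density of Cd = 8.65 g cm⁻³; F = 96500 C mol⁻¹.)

Q = I·t = 44.90 × 3440.0 = 154500 C; n(e⁻) = 1.601 mol.
n(Cd) = n(e⁻)/2 = 0.8003 mol, so m = 0.8003 × 112.41 = 89.96 g.
Volume = m/ρ = 89.96 / 8.65 = 10.40 cm³.
Thickness = V/A = 10.40 / 487 = 0.0214 cm = 214 μm.

214 μm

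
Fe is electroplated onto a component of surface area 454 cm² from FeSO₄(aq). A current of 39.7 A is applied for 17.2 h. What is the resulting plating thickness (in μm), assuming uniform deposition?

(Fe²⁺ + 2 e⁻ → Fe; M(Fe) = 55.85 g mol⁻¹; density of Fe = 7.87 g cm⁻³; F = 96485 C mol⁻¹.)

Q = I·t = 39.70 × 61920 = 2458000 C; n(e⁻) = 25.48 mol.
n(Fe) = n(e⁻)/2 = 12.74 mol, so m = 12.74 × 55.85 = 711.5 g.
Volume = m/ρ = 711.5 / 7.87 = 90.40 cm³.
Thickness = V/A = 90.40 / 454 = 0.199 cm = 1990 μm.

1990 μm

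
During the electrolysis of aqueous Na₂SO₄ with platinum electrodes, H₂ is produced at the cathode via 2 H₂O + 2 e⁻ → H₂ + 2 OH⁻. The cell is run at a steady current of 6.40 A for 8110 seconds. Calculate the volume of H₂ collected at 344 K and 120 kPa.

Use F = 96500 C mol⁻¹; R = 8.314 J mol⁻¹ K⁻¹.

Q = I·t = 6.400 A × 8110.0 s = 51900 C.
n(e⁻) = Q/F = 51900 / 96500 = 0.5379 mol.
2 electrons are transferred per H₂ molecule, so n(H₂) = 0.5379 / 2 = 0.2689 mol.
V = nRT/P = (0.2689 × 8.314 × 344) / (120 × 10³ Pa) = 0.00641 m³ = 6.41 L.

6.41 L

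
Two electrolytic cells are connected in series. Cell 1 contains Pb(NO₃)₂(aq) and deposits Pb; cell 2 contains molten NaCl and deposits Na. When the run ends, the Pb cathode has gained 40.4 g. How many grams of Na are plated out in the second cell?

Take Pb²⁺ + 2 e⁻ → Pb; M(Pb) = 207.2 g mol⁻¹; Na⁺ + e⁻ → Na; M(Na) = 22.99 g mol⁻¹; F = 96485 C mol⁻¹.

n(Pb) = 40.4 / 207.2 = 0.1950 mol.
Since Pb²⁺ + 2 e⁻ → Pb, n(e⁻) passed = 2 × 0.1950 = 0.3900 mol.
Cells in series carry the same charge, so the same 0.3900 mol of electrons passes through cell 2.
Na⁺ + e⁻ → Na, so n(Na) = 0.3900 / 1 = 0.3900 mol.
m(Na) = 0.3900 × 22.99 = 8.97 g.

8.97 g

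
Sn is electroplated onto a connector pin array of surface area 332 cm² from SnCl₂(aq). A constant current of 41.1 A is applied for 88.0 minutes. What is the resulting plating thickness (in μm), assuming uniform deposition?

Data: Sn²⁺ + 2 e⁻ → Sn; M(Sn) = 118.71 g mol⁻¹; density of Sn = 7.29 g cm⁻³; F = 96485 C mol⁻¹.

552 μm

Q = I·t = 41.10 × 5280.0 = 217000 C; n(e⁻) = 2.249 mol.
n(Sn) = n(e⁻)/2 = 1.125 mol, so m = 1.125 × 118.71 = 133.5 g.
Volume = m/ρ = 133.5 / 7.29 = 18.31 cm³.
Thickness = V/A = 18.31 / 332 = 0.0552 cm = 552 μm.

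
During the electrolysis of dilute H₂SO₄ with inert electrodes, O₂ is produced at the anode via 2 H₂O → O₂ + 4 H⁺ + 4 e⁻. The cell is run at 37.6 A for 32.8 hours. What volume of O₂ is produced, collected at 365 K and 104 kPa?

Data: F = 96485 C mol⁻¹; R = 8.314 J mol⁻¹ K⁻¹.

Q = I·t = 37.60 A × 118080 s = 4440000 C.
n(e⁻) = Q/F = 4440000 / 96485 = 46.02 mol.
4 electrons are transferred per O₂ molecule, so n(O₂) = 46.02 / 4 = 11.50 mol.
V = nRT/P = (11.50 × 8.314 × 365) / (104 × 10³ Pa) = 0.336 m³ = 336 L.

336 L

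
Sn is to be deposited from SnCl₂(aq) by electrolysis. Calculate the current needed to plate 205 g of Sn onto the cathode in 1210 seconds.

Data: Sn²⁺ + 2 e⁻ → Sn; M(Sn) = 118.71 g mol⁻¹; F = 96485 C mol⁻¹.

275 A

n(Sn) = 205 / 118.71 = 1.727 mol.
n(e⁻) = 2 × 1.727 = 3.454 mol.
Q = n(e⁻)·F = 3.454 × 96485 = 333200 C.
I = Q/t = 333200 / 1210.0 s = 275 A.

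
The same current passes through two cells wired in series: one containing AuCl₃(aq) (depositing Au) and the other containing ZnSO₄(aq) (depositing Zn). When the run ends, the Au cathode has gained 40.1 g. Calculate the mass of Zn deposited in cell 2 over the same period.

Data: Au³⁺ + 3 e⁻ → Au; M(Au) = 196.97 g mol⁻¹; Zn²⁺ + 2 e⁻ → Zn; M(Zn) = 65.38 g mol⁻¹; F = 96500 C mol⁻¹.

20.0 g

n(Au) = 40.1 / 196.97 = 0.2036 mol.
Since Au³⁺ + 3 e⁻ → Au, n(e⁻) passed = 3 × 0.2036 = 0.6108 mol.
Cells in series carry the same charge, so the same 0.6108 mol of electrons passes through cell 2.
Zn²⁺ + 2 e⁻ → Zn, so n(Zn) = 0.6108 / 2 = 0.3054 mol.
m(Zn) = 0.3054 × 65.38 = 20.0 g.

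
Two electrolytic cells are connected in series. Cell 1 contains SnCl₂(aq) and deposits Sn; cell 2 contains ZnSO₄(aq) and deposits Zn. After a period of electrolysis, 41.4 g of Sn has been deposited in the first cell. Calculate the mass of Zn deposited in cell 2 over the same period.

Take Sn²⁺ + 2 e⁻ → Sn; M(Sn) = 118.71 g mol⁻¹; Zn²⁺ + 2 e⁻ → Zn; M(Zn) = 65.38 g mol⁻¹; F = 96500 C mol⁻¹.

22.8 g

n(Sn) = 41.4 / 118.71 = 0.3487 mol.
Since Sn²⁺ + 2 e⁻ → Sn, n(e⁻) passed = 2 × 0.3487 = 0.6975 mol.
Cells in series carry the same charge, so the same 0.6975 mol of electrons passes through cell 2.
Zn²⁺ + 2 e⁻ → Zn, so n(Zn) = 0.6975 / 2 = 0.3487 mol.
m(Zn) = 0.3487 × 65.38 = 22.8 g.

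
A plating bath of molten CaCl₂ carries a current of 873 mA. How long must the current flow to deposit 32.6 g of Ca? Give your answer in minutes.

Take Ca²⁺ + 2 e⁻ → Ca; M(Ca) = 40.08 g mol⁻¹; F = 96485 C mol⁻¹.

n(Ca) = m/M = 32.6 / 40.08 = 0.8134 mol.
Each Ca atom requires 2 electrons, so n(e⁻) = 2 × 0.8134 = 1.627 mol.
Q = n(e⁻)·F = 1.627 × 96485 = 157000 C.
t = Q/I = 157000 / 0.8730 A = 179800 s = 3000 min.

3000 min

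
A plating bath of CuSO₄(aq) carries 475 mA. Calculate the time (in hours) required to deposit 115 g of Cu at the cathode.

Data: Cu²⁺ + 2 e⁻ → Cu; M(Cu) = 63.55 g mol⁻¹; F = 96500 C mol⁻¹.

204 h

n(Cu) = m/M = 115 / 63.55 = 1.810 mol.
Each Cu atom requires 2 electrons, so n(e⁻) = 2 × 1.810 = 3.619 mol.
Q = n(e⁻)·F = 3.619 × 96500 = 349300 C.
t = Q/I = 349300 / 0.4750 A = 735300 s = 204 h.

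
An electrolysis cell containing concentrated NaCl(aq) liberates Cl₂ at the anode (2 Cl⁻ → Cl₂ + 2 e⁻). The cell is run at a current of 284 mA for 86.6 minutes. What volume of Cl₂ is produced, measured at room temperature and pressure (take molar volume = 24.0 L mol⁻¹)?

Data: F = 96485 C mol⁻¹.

0.184 L

Q = I·t = 0.2840 A × 5196.0 s = 1476 C.
n(e⁻) = Q/F = 1476 / 96485 = 0.01529 mol.
2 electrons are transferred per Cl₂ molecule, so n(Cl₂) = 0.01529 / 2 = 0.007647 mol.
V = n × V_m = 0.007647 × 24.0 = 0.184 L.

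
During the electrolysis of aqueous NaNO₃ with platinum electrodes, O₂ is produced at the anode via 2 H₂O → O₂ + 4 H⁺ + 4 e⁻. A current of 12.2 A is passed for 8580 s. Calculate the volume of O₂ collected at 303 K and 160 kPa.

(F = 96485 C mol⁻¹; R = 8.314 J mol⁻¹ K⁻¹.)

4.27 L

Q = I·t = 12.20 A × 8580.0 s = 104700 C.
n(e⁻) = Q/F = 104700 / 96485 = 1.085 mol.
4 electrons are transferred per O₂ molecule, so n(O₂) = 1.085 / 4 = 0.2712 mol.
V = nRT/P = (0.2712 × 8.314 × 303) / (160 × 10³ Pa) = 0.00427 m³ = 4.27 L.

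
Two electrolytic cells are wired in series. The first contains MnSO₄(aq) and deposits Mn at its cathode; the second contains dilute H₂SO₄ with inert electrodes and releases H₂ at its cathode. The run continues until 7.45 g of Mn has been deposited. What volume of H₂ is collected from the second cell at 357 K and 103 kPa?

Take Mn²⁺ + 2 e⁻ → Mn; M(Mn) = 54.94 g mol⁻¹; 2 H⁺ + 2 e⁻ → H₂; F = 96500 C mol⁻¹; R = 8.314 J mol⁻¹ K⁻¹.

n(Mn) = 7.45 / 54.94 = 0.1356 mol, so n(e⁻) = 2 × 0.1356 = 0.2712 mol.
The cells are in series, so the same 0.2712 mol of electrons passes through the second cell.
2 H⁺ + 2 e⁻ → H₂ — 2 mol e⁻ per mol H₂, so n(H₂) = 0.2712/2 = 0.1356 mol.
V = nRT/P = (0.1356 × 8.314 × 357) / (103 × 10³) = 0.00391 m³ = 3.91 L.

3.91 L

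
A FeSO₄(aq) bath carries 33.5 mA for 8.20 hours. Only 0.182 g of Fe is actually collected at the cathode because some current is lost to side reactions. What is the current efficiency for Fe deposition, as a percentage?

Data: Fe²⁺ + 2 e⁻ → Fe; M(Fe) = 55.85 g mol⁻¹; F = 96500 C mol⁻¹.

63.6 %

Q = I·t = 0.03350 × 29520 = 988.9 C; n(e⁻) = 988.9/96500 = 0.01025 mol.
Theoretical n(Fe) = n(e⁻)/2 = 0.005124 mol, i.e. m_theo = 0.005124 × 55.85 = 0.2862 g.
Efficiency = m_actual / m_theo = 0.182 / 0.2862 = 63.6 %.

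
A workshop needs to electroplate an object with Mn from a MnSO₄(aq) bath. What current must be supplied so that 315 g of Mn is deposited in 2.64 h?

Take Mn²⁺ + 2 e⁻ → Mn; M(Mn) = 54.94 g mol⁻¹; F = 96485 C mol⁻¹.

n(Mn) = 315 / 54.94 = 5.734 mol.
n(e⁻) = 2 × 5.734 = 11.47 mol.
Q = n(e⁻)·F = 11.47 × 96485 = 1106000 C.
I = Q/t = 1106000 / 9504.0 s = 116 A.

116 A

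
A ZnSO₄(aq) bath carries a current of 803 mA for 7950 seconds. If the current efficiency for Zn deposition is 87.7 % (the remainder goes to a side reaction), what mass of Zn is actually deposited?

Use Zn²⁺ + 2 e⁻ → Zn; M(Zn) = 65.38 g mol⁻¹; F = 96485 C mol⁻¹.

Q = I·t = 0.8030 × 7950.0 = 6384 C.
n(e⁻) = 6384/96485 = 0.06616 mol; theoretically n(Zn) = 0.06616/2 = 0.03308 mol, m_theo = 2.163 g.
At 87.7 % efficiency, m_actual = 0.877 × 2.163 = 1.90 g.

1.90 g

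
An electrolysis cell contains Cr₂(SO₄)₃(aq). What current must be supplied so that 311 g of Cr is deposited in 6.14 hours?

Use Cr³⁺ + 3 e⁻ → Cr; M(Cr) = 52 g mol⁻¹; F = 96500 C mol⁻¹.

n(Cr) = 311 / 52 = 5.981 mol.
n(e⁻) = 3 × 5.981 = 17.94 mol.
Q = n(e⁻)·F = 17.94 × 96500 = 1731000 C.
I = Q/t = 1731000 / 22104 s = 78.3 A.

78.3 A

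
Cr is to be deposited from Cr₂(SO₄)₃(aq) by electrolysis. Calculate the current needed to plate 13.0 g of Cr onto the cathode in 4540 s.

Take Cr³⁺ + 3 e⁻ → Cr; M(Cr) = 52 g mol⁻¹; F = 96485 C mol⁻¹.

n(Cr) = 13.0 / 52 = 0.2500 mol.
n(e⁻) = 3 × 0.2500 = 0.7500 mol.
Q = n(e⁻)·F = 0.7500 × 96485 = 72360 C.
I = Q/t = 72360 / 4540.0 s = 15.9 A.

15.9 A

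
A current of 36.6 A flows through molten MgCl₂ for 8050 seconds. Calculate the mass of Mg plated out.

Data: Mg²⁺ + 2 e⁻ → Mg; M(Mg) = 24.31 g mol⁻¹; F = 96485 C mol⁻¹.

37.1 g

Q = I·t = 36.60 A × 8050.0 s = 294600 C.
n(e⁻) = Q/F = 294600 / 96485 = 3.054 mol.
Mg²⁺ + 2 e⁻ → Mg, so n(Mg) = n(e⁻)/2 = 1.527 mol.
m = n·M = 1.527 × 24.31 = 37.1 g.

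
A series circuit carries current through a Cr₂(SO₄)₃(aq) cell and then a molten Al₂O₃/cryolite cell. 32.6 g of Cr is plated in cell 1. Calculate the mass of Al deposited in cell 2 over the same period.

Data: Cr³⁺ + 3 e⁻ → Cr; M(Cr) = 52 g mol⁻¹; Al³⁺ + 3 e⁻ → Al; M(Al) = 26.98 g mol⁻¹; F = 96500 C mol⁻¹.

n(Cr) = 32.6 / 52 = 0.6269 mol.
Since Cr³⁺ + 3 e⁻ → Cr, n(e⁻) passed = 3 × 0.6269 = 1.881 mol.
Cells in series carry the same charge, so the same 1.881 mol of electrons passes through cell 2.
Al³⁺ + 3 e⁻ → Al, so n(Al) = 1.881 / 3 = 0.6269 mol.
m(Al) = 0.6269 × 26.98 = 16.9 g.

16.9 g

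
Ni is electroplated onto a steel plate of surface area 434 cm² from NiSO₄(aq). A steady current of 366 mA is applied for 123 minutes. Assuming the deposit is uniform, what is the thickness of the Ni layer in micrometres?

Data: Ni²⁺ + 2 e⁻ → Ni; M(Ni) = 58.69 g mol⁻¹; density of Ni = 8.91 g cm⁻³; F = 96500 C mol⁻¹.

Q = I·t = 0.3660 × 7380.0 = 2701 C; n(e⁻) = 0.02799 mol.
n(Ni) = n(e⁻)/2 = 0.01400 mol, so m = 0.01400 × 58.69 = 0.8214 g.
Volume = m/ρ = 0.8214 / 8.91 = 0.09219 cm³.
Thickness = V/A = 0.09219 / 434 = 2.12 × 10⁻⁴ cm = 2.12 μm.

2.12 μm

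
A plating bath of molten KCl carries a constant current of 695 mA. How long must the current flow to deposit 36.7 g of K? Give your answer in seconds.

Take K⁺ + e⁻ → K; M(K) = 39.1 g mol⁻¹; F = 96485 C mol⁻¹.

n(K) = m/M = 36.7 / 39.1 = 0.9386 mol.
Each K atom requires 1 electron, so n(e⁻) = 1 × 0.9386 = 0.9386 mol.
Q = n(e⁻)·F = 0.9386 × 96485 = 90560 C.
t = Q/I = 90560 / 0.6950 A = 130300 s.

1.30 × 10⁵ s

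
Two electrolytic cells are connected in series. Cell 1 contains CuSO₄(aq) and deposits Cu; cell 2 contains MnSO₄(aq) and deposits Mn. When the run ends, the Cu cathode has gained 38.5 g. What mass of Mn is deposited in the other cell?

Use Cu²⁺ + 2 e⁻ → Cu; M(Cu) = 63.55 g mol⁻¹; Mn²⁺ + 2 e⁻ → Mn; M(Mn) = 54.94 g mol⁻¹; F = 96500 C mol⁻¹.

33.3 g

n(Cu) = 38.5 / 63.55 = 0.6058 mol.
Since Cu²⁺ + 2 e⁻ → Cu, n(e⁻) passed = 2 × 0.6058 = 1.212 mol.
Cells in series carry the same charge, so the same 1.212 mol of electrons passes through cell 2.
Mn²⁺ + 2 e⁻ → Mn, so n(Mn) = 1.212 / 2 = 0.6058 mol.
m(Mn) = 0.6058 × 54.94 = 33.3 g.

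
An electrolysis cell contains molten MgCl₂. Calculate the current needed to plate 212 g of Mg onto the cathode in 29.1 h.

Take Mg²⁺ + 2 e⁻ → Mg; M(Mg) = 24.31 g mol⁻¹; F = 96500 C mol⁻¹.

n(Mg) = 212 / 24.31 = 8.721 mol.
n(e⁻) = 2 × 8.721 = 17.44 mol.
Q = n(e⁻)·F = 17.44 × 96500 = 1683000 C.
I = Q/t = 1683000 / 104760 s = 16.1 A.

16.1 A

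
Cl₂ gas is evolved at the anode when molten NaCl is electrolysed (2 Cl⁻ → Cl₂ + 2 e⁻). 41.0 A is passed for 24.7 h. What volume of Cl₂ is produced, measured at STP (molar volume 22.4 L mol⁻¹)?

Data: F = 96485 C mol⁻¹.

Q = I·t = 41.00 A × 88920 s = 3646000 C.
n(e⁻) = Q/F = 3646000 / 96485 = 37.79 mol.
2 electrons are transferred per Cl₂ molecule, so n(Cl₂) = 37.79 / 2 = 18.89 mol.
V = n × V_m = 18.89 × 22.4 = 423 L.

423 L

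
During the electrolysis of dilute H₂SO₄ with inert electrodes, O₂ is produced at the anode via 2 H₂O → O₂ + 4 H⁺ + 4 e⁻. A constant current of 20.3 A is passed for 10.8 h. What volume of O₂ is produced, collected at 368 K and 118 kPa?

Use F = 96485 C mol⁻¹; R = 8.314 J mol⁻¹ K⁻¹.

Q = I·t = 20.30 A × 38880 s = 789300 C.
n(e⁻) = Q/F = 789300 / 96485 = 8.180 mol.
4 electrons are transferred per O₂ molecule, so n(O₂) = 8.180 / 4 = 2.045 mol.
V = nRT/P = (2.045 × 8.314 × 368) / (118 × 10³ Pa) = 0.0530 m³ = 53.0 L.

53.0 L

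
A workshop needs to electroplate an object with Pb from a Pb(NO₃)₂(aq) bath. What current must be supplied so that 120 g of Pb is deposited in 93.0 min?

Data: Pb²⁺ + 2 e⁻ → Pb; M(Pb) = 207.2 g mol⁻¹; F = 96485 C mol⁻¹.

n(Pb) = 120 / 207.2 = 0.5792 mol.
n(e⁻) = 2 × 0.5792 = 1.158 mol.
Q = n(e⁻)·F = 1.158 × 96485 = 111800 C.
I = Q/t = 111800 / 5580.0 s = 20.0 A.

20.0 A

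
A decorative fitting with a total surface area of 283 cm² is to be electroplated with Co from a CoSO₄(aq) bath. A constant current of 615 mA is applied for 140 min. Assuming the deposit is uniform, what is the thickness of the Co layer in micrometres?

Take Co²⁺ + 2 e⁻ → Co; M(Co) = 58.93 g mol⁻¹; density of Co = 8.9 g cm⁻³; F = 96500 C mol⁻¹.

6.26 μm

Q = I·t = 0.6150 × 8400.0 = 5166 C; n(e⁻) = 0.05353 mol.
n(Co) = n(e⁻)/2 = 0.02677 mol, so m = 0.02677 × 58.93 = 1.577 g.
Volume = m/ρ = 1.577 / 8.9 = 0.1772 cm³.
Thickness = V/A = 0.1772 / 283 = 6.26 × 10⁻⁴ cm = 6.26 μm.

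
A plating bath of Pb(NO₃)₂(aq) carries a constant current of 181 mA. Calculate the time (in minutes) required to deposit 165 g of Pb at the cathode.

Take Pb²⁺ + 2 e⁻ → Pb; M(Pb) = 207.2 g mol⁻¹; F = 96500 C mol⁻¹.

14200 min

n(Pb) = m/M = 165 / 207.2 = 0.7963 mol.
Each Pb atom requires 2 electrons, so n(e⁻) = 2 × 0.7963 = 1.593 mol.
Q = n(e⁻)·F = 1.593 × 96500 = 153700 C.
t = Q/I = 153700 / 0.1810 A = 849100 s = 14200 min.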